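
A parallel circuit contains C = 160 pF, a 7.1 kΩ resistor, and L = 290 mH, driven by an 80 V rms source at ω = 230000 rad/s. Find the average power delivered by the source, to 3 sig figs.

X_L = ωL = 66700 Ω
X_C = 1/(ωC) = 27200 Ω
Parallel: admittances add. Y = 1/R + 1/(jωL) + jωC
Y = (0.000141 + j2.18e-05) S
|Y| = 0.000143 S → |Z| = 1/|Y| = 7020 Ω, ∠Z = −∠Y = -8.80°
I = V/|Z| = 11.4 mA
P = VI cos φ = 80 × 0.0114 × cos(-8.80°) = 901 mW

901 mW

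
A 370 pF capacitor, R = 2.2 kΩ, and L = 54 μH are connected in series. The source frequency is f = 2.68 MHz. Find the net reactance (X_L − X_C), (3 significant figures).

749 Ω

ω = 2πf = 1.684e+07 rad/s
X_L = ωL = 909 Ω
X_C = 1/(ωC) = 161 Ω
X = 909 − 161 = 749 Ω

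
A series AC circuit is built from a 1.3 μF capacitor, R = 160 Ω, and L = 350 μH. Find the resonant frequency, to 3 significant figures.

ω₀ = 1/√(LC) = 1/√(0.00035 × 1.3e-06) = 46880 rad/s
f₀ = ω₀/(2π) = 7.46 kHz

7.46 kHz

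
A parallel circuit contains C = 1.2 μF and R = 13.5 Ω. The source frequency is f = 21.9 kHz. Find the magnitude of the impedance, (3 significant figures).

ω = 2πf = 137600 rad/s
X_C = 1/(ωC) = 6.06 Ω
Parallel: admittances add. Y = 1/R + jωC
Y = (0.0741 + j0.165) S
|Y| = 0.181 S → |Z| = 1/|Y| = 5.53 Ω, ∠Z = −∠Y = -65.8°

5.53 Ω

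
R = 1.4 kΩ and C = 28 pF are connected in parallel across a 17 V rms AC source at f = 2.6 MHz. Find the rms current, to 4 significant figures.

ω = 2πf = 1.634e+07 rad/s
X_C = 1/(ωC) = 2186 Ω
Parallel: admittances add. Y = 1/R + jωC
Y = (0.0007143 + j0.0004574) S
|Y| = 0.0008482 S → |Z| = 1/|Y| = 1179 Ω, ∠Z = −∠Y = -32.63°
I = V/|Z| = 17/1179 = 14.42 mA

14.42 mA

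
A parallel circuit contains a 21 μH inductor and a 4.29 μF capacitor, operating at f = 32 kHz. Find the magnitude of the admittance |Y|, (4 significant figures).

ω = 2πf = 201100 rad/s
X_L = ωL = 4.222 Ω
X_C = 1/(ωC) = 1.159 Ω
Parallel: admittances add. Y = 1/(jωL) + jωC
Y = (0 + j0.6257) S
|Y| = 0.6257 S → |Z| = 1/|Y| = 1.598 Ω, ∠Z = −∠Y = -90.00°

625.7 mS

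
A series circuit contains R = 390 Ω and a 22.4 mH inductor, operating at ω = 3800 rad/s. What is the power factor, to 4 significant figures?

X_L = ωL = 85.12 Ω
Z = 390.0 + j85.12 Ω
|Z| = √(390.0² + 85.12²) = 399.2 Ω
∠Z = arctan(85.12/390.0) = 12.31°
cos φ = cos(12.31°) = 0.9770

0.9770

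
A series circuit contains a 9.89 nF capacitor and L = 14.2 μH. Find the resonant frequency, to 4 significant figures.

ω₀ = 1/√(LC) = 1/√(1.42e-05 × 9.89e-09) = 2.668e+06 rad/s
f₀ = ω₀/(2π) = 424.7 kHz

424.7 kHz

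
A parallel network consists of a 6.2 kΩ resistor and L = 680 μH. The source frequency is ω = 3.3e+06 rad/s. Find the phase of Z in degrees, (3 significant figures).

X_L = ωL = 2240 Ω
Parallel: admittances add. Y = 1/R + 1/(jωL)
Y = (0.000161 − j0.000446) S
|Y| = 0.000474 S → |Z| = 1/|Y| = 2110 Ω, ∠Z = −∠Y = 70.1°

70.1°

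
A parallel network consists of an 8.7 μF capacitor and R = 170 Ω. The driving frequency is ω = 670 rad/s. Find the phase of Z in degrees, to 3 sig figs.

-44.7°

X_C = 1/(ωC) = 172 Ω
Parallel: admittances add. Y = 1/R + jωC
Y = (0.00588 + j0.00583) S
|Y| = 0.00828 S → |Z| = 1/|Y| = 121 Ω, ∠Z = −∠Y = -44.7°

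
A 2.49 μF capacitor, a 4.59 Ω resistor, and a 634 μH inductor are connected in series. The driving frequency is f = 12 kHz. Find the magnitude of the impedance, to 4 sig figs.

42.72 Ω

ω = 2πf = 75400 rad/s
X_L = ωL = 47.80 Ω
X_C = 1/(ωC) = 5.326 Ω
Net reactance X = X_L − X_C = 42.48 Ω
Z = 4.590 + j42.48 Ω
|Z| = √(4.590² + 42.48²) = 42.72 Ω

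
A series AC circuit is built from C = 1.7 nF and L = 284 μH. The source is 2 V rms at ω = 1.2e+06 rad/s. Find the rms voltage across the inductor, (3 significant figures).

4.56 V

X_L = ωL = 341 Ω
X_C = 1/(ωC) = 490 Ω
Net reactance X = X_L − X_C = -149 Ω
Z = − j149 Ω
|Z| = √(0² + 149²) = 149 Ω
I = V/|Z| = 13.4 mA
V_L = I·|Z_L| = 0.0134 × 341 = 4.56 V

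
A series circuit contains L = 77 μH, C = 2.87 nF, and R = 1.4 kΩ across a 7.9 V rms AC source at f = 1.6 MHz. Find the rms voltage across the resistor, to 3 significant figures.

6.99 V

ω = 2πf = 1.005e+07 rad/s
X_L = ωL = 774 Ω
X_C = 1/(ωC) = 34.7 Ω
Net reactance X = X_L − X_C = 739 Ω
Z = 1400 + j739 Ω
|Z| = √(1400² + 739²) = 1580 Ω
I = V/|Z| = 4.99 mA
V_R = I·|Z_R| = 0.00499 × 1400 = 6.99 V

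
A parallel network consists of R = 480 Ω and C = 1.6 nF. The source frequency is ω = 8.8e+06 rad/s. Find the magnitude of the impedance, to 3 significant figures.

X_C = 1/(ωC) = 71.0 Ω
Parallel: admittances add. Y = 1/R + jωC
Y = (0.00208 + j0.0141) S
|Y| = 0.0142 S → |Z| = 1/|Y| = 70.3 Ω, ∠Z = −∠Y = -81.6°

70.3 Ω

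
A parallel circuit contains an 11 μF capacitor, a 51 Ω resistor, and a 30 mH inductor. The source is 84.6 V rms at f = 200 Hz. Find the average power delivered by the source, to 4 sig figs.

140.3 W

ω = 2πf = 1257 rad/s
X_L = ωL = 37.70 Ω
X_C = 1/(ωC) = 72.34 Ω
Parallel: admittances add. Y = 1/R + 1/(jωL) + jωC
Y = (0.01961 − j0.01270) S
|Y| = 0.02336 S → |Z| = 1/|Y| = 42.80 Ω, ∠Z = −∠Y = 32.94°
I = V/|Z| = 1.977 A
P = VI cos φ = 84.6 × 1.977 × cos(32.94°) = 140.3 W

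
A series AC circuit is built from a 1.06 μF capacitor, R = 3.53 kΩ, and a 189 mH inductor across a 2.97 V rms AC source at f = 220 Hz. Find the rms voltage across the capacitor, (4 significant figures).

ω = 2πf = 1382 rad/s
X_L = ωL = 261.3 Ω
X_C = 1/(ωC) = 682.5 Ω
Net reactance X = X_L − X_C = -421.2 Ω
Z = 3530 − j421.2 Ω
|Z| = √(3530² + 421.2²) = 3555 Ω
I = V/|Z| = 835.4 μA
V_C = I·|Z_C| = 0.0008354 × 682.5 = 0.5702 V

0.5702 V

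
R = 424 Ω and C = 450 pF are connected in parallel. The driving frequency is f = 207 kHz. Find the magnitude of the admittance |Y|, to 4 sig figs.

ω = 2πf = 1.301e+06 rad/s
X_C = 1/(ωC) = 1709 Ω
Parallel: admittances add. Y = 1/R + jωC
Y = (0.002358 + j0.0005853) S
|Y| = 0.002430 S → |Z| = 1/|Y| = 411.5 Ω, ∠Z = −∠Y = -13.94°

2.430 mS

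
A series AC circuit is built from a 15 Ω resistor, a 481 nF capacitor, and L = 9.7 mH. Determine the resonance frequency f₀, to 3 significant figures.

ω₀ = 1/√(LC) = 1/√(0.0097 × 4.81e-07) = 14640 rad/s
f₀ = ω₀/(2π) = 2.33 kHz

2.33 kHz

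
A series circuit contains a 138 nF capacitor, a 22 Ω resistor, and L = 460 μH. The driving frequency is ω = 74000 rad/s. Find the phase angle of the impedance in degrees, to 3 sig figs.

-71.0°

X_L = ωL = 34.0 Ω
X_C = 1/(ωC) = 97.9 Ω
Net reactance X = X_L − X_C = -63.9 Ω
Z = 22.0 − j63.9 Ω
|Z| = √(22.0² + 63.9²) = 67.6 Ω
∠Z = arctan(-63.9/22.0) = -71.0°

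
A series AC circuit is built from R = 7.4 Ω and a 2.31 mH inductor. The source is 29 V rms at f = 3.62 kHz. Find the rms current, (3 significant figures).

ω = 2πf = 22750 rad/s
X_L = ωL = 52.5 Ω
Z = 7.40 + j52.5 Ω
|Z| = √(7.40² + 52.5²) = 53.1 Ω
I = V/|Z| = 29/53.1 = 547 mA

547 mA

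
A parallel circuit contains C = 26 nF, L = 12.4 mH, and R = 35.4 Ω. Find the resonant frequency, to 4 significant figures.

8.864 kHz

ω₀ = 1/√(LC) = 1/√(0.0124 × 2.6e-08) = 55690 rad/s
f₀ = ω₀/(2π) = 8.864 kHz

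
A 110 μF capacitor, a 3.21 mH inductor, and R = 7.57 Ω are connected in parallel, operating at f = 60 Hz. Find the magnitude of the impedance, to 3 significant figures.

ω = 2πf = 377.0 rad/s
X_L = ωL = 1.21 Ω
X_C = 1/(ωC) = 24.1 Ω
Parallel: admittances add. Y = 1/R + 1/(jωL) + jωC
Y = (0.132 − j0.785) S
|Y| = 0.796 S → |Z| = 1/|Y| = 1.26 Ω, ∠Z = −∠Y = 80.4°

1.26 Ω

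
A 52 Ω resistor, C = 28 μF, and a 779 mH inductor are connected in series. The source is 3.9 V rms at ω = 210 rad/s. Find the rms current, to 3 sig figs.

74.4 mA

X_L = ωL = 164 Ω
X_C = 1/(ωC) = 170 Ω
Net reactance X = X_L − X_C = -6.48 Ω
Z = 52.0 − j6.48 Ω
|Z| = √(52.0² + 6.48²) = 52.4 Ω
I = V/|Z| = 3.9/52.4 = 74.4 mA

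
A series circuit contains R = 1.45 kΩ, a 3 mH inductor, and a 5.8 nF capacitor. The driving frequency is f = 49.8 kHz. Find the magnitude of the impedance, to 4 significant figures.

ω = 2πf = 312900 rad/s
X_L = ωL = 938.7 Ω
X_C = 1/(ωC) = 551.0 Ω
Net reactance X = X_L − X_C = 387.7 Ω
Z = 1450 + j387.7 Ω
|Z| = √(1450² + 387.7²) = 1501 Ω

1501 Ω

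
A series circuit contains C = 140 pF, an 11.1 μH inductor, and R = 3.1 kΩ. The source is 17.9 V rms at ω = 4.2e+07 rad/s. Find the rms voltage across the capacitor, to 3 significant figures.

0.978 V

X_L = ωL = 466 Ω
X_C = 1/(ωC) = 170 Ω
Net reactance X = X_L − X_C = 296 Ω
Z = 3100 + j296 Ω
|Z| = √(3100² + 296²) = 3110 Ω
I = V/|Z| = 5.75 mA
V_C = I·|Z_C| = 0.00575 × 170 = 0.978 V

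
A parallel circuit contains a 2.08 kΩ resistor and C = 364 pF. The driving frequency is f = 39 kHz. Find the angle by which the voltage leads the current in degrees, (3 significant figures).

-10.5°

ω = 2πf = 245000 rad/s
X_C = 1/(ωC) = 11200 Ω
Parallel: admittances add. Y = 1/R + jωC
Y = (0.000481 + j8.92e-05) S
|Y| = 0.000489 S → |Z| = 1/|Y| = 2050 Ω, ∠Z = −∠Y = -10.5°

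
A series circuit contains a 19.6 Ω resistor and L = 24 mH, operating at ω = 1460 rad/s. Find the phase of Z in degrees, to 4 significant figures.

60.78°

X_L = ωL = 35.04 Ω
Z = 19.60 + j35.04 Ω
|Z| = √(19.60² + 35.04²) = 40.15 Ω
∠Z = arctan(35.04/19.60) = 60.78°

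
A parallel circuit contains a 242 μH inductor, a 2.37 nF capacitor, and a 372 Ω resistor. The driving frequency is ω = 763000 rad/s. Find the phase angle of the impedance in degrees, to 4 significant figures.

X_L = ωL = 184.6 Ω
X_C = 1/(ωC) = 553.0 Ω
Parallel: admittances add. Y = 1/R + 1/(jωL) + jωC
Y = (0.002688 − j0.003607) S
|Y| = 0.004499 S → |Z| = 1/|Y| = 222.3 Ω, ∠Z = −∠Y = 53.31°

53.31°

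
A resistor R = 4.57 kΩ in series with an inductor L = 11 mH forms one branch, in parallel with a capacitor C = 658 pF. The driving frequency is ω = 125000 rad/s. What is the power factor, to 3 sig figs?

0.994

X_L = ωL = 1380 Ω
X_C = 1/(ωC) = 12200 Ω
Branch 1 (R+jX_L): Z₁ = 4570 + j1380 Ω, |Z₁| = 4770 Ω
Branch 2 (−jX_C): Z₂ = −j12200 Ω
Parallel: Z = Z₁Z₂/(Z₁+Z₂), |Z| = 4950 Ω, ∠Z = -6.22°
cos φ = cos(-6.22°) = 0.994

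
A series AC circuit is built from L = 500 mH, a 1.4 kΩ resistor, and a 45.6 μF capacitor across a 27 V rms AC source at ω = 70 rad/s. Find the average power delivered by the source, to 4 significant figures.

500.9 mW

X_L = ωL = 35.00 Ω
X_C = 1/(ωC) = 313.3 Ω
Net reactance X = X_L − X_C = -278.3 Ω
Z = 1400 − j278.3 Ω
|Z| = √(1400² + 278.3²) = 1427 Ω
∠Z = arctan(-278.3/1400) = -11.24°
I = V/|Z| = 18.92 mA
P = VI cos φ = 27 × 0.01892 × cos(-11.24°) = 500.9 mW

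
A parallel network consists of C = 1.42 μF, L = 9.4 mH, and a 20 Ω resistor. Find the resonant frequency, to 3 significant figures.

ω₀ = 1/√(LC) = 1/√(0.0094 × 1.42e-06) = 8655 rad/s
f₀ = ω₀/(2π) = 1.38 kHz

1.38 kHz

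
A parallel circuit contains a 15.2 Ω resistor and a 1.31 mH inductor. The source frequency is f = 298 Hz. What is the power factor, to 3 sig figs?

ω = 2πf = 1872 rad/s
X_L = ωL = 2.45 Ω
Parallel: admittances add. Y = 1/R + 1/(jωL)
Y = (0.0658 − j0.408) S
|Y| = 0.413 S → |Z| = 1/|Y| = 2.42 Ω, ∠Z = −∠Y = 80.8°
cos φ = cos(80.8°) = 0.159

0.159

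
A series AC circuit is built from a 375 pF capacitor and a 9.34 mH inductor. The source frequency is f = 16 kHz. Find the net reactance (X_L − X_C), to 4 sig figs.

ω = 2πf = 100500 rad/s
X_L = ωL = 939.0 Ω
X_C = 1/(ωC) = 26530 Ω
X = 939.0 − 26530 = -25590 Ω

-25590 Ω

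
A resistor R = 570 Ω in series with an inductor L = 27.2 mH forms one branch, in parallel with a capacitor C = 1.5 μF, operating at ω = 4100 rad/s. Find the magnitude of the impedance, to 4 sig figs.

X_L = ωL = 111.5 Ω
X_C = 1/(ωC) = 162.6 Ω
Branch 1 (R+jX_L): Z₁ = 570.0 + j111.5 Ω, |Z₁| = 580.8 Ω
Branch 2 (−jX_C): Z₂ = −j162.6 Ω
Parallel: Z = Z₁Z₂/(Z₁+Z₂), |Z| = 165.0 Ω, ∠Z = -73.81°

165.0 Ω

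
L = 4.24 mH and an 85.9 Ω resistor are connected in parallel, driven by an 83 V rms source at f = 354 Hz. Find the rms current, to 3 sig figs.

8.85 A

ω = 2πf = 2224 rad/s
X_L = ωL = 9.43 Ω
Parallel: admittances add. Y = 1/R + 1/(jωL)
Y = (0.0116 − j0.106) S
|Y| = 0.107 S → |Z| = 1/|Y| = 9.37 Ω, ∠Z = −∠Y = 83.7°
I = V/|Z| = 83/9.37 = 8.85 A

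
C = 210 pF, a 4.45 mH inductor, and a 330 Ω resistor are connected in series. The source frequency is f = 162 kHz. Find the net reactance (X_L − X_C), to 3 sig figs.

-149 Ω

ω = 2πf = 1.018e+06 rad/s
X_L = ωL = 4530 Ω
X_C = 1/(ωC) = 4680 Ω
X = 4530 − 4680 = -149 Ω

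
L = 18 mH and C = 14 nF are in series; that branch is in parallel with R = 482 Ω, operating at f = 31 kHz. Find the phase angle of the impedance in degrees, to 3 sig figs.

ω = 2πf = 194800 rad/s
X_L = ωL = 3510 Ω
X_C = 1/(ωC) = 367 Ω
Branch 1: Z₁ = R = 482 Ω
Branch 2 (series LC): Z₂ = j(X_L − X_C) = j3140 Ω
Parallel: Z = Z₁Z₂/(Z₁+Z₂), |Z| = 476 Ω, ∠Z = 8.73°

8.73°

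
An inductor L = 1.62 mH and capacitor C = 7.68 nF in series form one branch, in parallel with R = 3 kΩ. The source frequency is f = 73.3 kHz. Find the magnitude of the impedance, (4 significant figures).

ω = 2πf = 460600 rad/s
X_L = ωL = 746.1 Ω
X_C = 1/(ωC) = 282.7 Ω
Branch 1: Z₁ = R = 3000 Ω
Branch 2 (series LC): Z₂ = j(X_L − X_C) = j463.4 Ω
Parallel: Z = Z₁Z₂/(Z₁+Z₂), |Z| = 458.0 Ω, ∠Z = 81.22°

458.0 Ω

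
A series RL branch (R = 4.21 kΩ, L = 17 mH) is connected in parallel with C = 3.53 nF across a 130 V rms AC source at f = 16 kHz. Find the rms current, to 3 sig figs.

ω = 2πf = 100500 rad/s
X_L = ωL = 1710 Ω
X_C = 1/(ωC) = 2820 Ω
Branch 1 (R+jX_L): Z₁ = 4210 + j1710 Ω, |Z₁| = 4540 Ω
Branch 2 (−jX_C): Z₂ = −j2820 Ω
Parallel: Z = Z₁Z₂/(Z₁+Z₂), |Z| = 2940 Ω, ∠Z = -53.1°
I = V/|Z| = 130/2940 = 44.2 mA

44.2 mA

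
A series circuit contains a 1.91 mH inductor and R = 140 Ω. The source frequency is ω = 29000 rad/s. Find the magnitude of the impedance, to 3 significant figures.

151 Ω

X_L = ωL = 55.4 Ω
Z = 140 + j55.4 Ω
|Z| = √(140² + 55.4²) = 151 Ω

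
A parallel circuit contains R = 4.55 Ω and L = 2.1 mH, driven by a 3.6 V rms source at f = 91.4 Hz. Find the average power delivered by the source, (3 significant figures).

2.85 W

ω = 2πf = 574.3 rad/s
X_L = ωL = 1.21 Ω
Parallel: admittances add. Y = 1/R + 1/(jωL)
Y = (0.220 − j0.829) S
|Y| = 0.858 S → |Z| = 1/|Y| = 1.17 Ω, ∠Z = −∠Y = 75.2°
I = V/|Z| = 3.09 A
P = VI cos φ = 3.6 × 3.09 × cos(75.2°) = 2.85 W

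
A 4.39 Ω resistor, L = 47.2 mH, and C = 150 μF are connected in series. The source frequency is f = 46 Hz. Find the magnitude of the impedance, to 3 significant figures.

10.4 Ω

ω = 2πf = 289.0 rad/s
X_L = ωL = 13.6 Ω
X_C = 1/(ωC) = 23.1 Ω
Net reactance X = X_L − X_C = -9.42 Ω
Z = 4.39 − j9.42 Ω
|Z| = √(4.39² + 9.42²) = 10.4 Ω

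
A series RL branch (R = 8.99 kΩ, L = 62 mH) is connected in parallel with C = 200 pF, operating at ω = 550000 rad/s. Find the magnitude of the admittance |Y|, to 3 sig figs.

82.9 μS

X_L = ωL = 34100 Ω
X_C = 1/(ωC) = 9090 Ω
Branch 1 (R+jX_L): Z₁ = 8990 + j34100 Ω, |Z₁| = 35300 Ω
Branch 2 (−jX_C): Z₂ = −j9090 Ω
Parallel: Z = Z₁Z₂/(Z₁+Z₂), |Z| = 12100 Ω, ∠Z = -85.0°
|Y| = 1/|Z| = 82.9 μS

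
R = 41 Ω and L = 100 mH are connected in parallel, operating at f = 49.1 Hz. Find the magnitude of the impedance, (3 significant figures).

ω = 2πf = 308.5 rad/s
X_L = ωL = 30.9 Ω
Parallel: admittances add. Y = 1/R + 1/(jωL)
Y = (0.0244 − j0.0324) S
|Y| = 0.0406 S → |Z| = 1/|Y| = 24.7 Ω, ∠Z = −∠Y = 53.0°

24.7 Ω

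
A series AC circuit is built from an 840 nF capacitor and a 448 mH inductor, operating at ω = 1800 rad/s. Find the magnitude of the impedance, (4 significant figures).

145.0 Ω

X_L = ωL = 806.4 Ω
X_C = 1/(ωC) = 661.4 Ω
Net reactance X = X_L − X_C = 145.0 Ω
Z = j145.0 Ω
|Z| = √(0² + 145.0²) = 145.0 Ω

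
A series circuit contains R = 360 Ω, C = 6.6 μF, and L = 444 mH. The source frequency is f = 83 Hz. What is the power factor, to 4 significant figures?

0.9868

ω = 2πf = 521.5 rad/s
X_L = ωL = 231.5 Ω
X_C = 1/(ωC) = 290.5 Ω
Net reactance X = X_L − X_C = -58.99 Ω
Z = 360.0 − j58.99 Ω
|Z| = √(360.0² + 58.99²) = 364.8 Ω
∠Z = arctan(-58.99/360.0) = -9.305°
cos φ = cos(-9.305°) = 0.9868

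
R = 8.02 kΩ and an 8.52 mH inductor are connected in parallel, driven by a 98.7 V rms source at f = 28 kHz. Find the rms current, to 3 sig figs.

67.0 mA

ω = 2πf = 175900 rad/s
X_L = ωL = 1500 Ω
Parallel: admittances add. Y = 1/R + 1/(jωL)
Y = (0.000125 − j0.000667) S
|Y| = 0.000679 S → |Z| = 1/|Y| = 1470 Ω, ∠Z = −∠Y = 79.4°
I = V/|Z| = 98.7/1470 = 67.0 mA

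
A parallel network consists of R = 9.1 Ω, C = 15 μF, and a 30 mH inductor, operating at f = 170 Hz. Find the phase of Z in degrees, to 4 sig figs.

ω = 2πf = 1068 rad/s
X_L = ωL = 32.04 Ω
X_C = 1/(ωC) = 62.41 Ω
Parallel: admittances add. Y = 1/R + 1/(jωL) + jωC
Y = (0.1099 − j0.01518) S
|Y| = 0.1109 S → |Z| = 1/|Y| = 9.014 Ω, ∠Z = −∠Y = 7.867°

7.867°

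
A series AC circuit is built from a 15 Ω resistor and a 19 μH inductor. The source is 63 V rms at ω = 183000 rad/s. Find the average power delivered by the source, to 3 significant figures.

251 W

X_L = ωL = 3.48 Ω
Z = 15.0 + j3.48 Ω
|Z| = √(15.0² + 3.48²) = 15.4 Ω
∠Z = arctan(3.48/15.0) = 13.1°
I = V/|Z| = 4.09 A
P = VI cos φ = 63 × 4.09 × cos(13.1°) = 251 W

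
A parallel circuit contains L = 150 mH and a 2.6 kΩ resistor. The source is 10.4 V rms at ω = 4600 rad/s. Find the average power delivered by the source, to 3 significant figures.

41.6 mW

X_L = ωL = 690 Ω
Parallel: admittances add. Y = 1/R + 1/(jωL)
Y = (0.000385 − j0.00145) S
|Y| = 0.00150 S → |Z| = 1/|Y| = 667 Ω, ∠Z = −∠Y = 75.1°
I = V/|Z| = 15.6 mA
P = VI cos φ = 10.4 × 0.0156 × cos(75.1°) = 41.6 mW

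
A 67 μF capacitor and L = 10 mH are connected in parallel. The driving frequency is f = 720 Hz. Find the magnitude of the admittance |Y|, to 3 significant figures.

ω = 2πf = 4524 rad/s
X_L = ωL = 45.2 Ω
X_C = 1/(ωC) = 3.30 Ω
Parallel: admittances add. Y = 1/(jωL) + jωC
Y = (0 + j0.281) S
|Y| = 0.281 S → |Z| = 1/|Y| = 3.56 Ω, ∠Z = −∠Y = -90.0°

281 mS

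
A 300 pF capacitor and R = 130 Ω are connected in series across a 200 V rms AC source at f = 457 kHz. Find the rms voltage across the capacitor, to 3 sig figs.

ω = 2πf = 2.871e+06 rad/s
X_C = 1/(ωC) = 1160 Ω
Z = 130 − j1160 Ω
|Z| = √(130² + 1160²) = 1170 Ω
I = V/|Z| = 171 mA
V_C = I·|Z_C| = 0.171 × 1160 = 199 V

199 V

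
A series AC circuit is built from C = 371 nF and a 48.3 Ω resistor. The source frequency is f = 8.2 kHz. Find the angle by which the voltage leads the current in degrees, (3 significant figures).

-47.3°

ω = 2πf = 51520 rad/s
X_C = 1/(ωC) = 52.3 Ω
Z = 48.3 − j52.3 Ω
|Z| = √(48.3² + 52.3²) = 71.2 Ω
∠Z = arctan(-52.3/48.3) = -47.3°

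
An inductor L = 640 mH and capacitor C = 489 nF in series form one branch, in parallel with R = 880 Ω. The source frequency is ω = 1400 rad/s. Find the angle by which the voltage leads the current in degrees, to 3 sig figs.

X_L = ωL = 896 Ω
X_C = 1/(ωC) = 1460 Ω
Branch 1: Z₁ = R = 880 Ω
Branch 2 (series LC): Z₂ = j(X_L − X_C) = −j565 Ω
Parallel: Z = Z₁Z₂/(Z₁+Z₂), |Z| = 475 Ω, ∠Z = -57.3°

-57.3°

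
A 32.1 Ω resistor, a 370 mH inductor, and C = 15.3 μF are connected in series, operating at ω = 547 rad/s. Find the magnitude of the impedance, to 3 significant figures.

88.9 Ω

X_L = ωL = 202 Ω
X_C = 1/(ωC) = 119 Ω
Net reactance X = X_L − X_C = 82.9 Ω
Z = 32.1 + j82.9 Ω
|Z| = √(32.1² + 82.9²) = 88.9 Ω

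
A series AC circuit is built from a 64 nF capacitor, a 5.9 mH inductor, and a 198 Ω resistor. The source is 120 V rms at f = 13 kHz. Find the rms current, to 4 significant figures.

341.2 mA

ω = 2πf = 81680 rad/s
X_L = ωL = 481.9 Ω
X_C = 1/(ωC) = 191.3 Ω
Net reactance X = X_L − X_C = 290.6 Ω
Z = 198.0 + j290.6 Ω
|Z| = √(198.0² + 290.6²) = 351.7 Ω
I = V/|Z| = 120/351.7 = 341.2 mA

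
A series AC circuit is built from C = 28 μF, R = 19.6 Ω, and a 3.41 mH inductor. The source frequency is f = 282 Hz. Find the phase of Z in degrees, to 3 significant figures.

-35.8°

ω = 2πf = 1772 rad/s
X_L = ωL = 6.04 Ω
X_C = 1/(ωC) = 20.2 Ω
Net reactance X = X_L − X_C = -14.1 Ω
Z = 19.6 − j14.1 Ω
|Z| = √(19.6² + 14.1²) = 24.2 Ω
∠Z = arctan(-14.1/19.6) = -35.8°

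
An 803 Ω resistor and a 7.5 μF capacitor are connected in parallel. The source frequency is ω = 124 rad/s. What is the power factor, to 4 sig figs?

0.8012

X_C = 1/(ωC) = 1075 Ω
Parallel: admittances add. Y = 1/R + jωC
Y = (0.001245 + j0.0009300) S
|Y| = 0.001554 S → |Z| = 1/|Y| = 643.4 Ω, ∠Z = −∠Y = -36.75°
cos φ = cos(-36.75°) = 0.8012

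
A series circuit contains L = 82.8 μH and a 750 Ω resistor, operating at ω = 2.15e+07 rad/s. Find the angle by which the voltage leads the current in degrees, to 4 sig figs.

X_L = ωL = 1780 Ω
Z = 750.0 + j1780 Ω
|Z| = √(750.0² + 1780²) = 1932 Ω
∠Z = arctan(1780/750.0) = 67.15°

67.15°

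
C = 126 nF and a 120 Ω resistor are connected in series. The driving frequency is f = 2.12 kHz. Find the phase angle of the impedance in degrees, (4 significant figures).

-78.61°

ω = 2πf = 13320 rad/s
X_C = 1/(ωC) = 595.8 Ω
Z = 120.0 − j595.8 Ω
|Z| = √(120.0² + 595.8²) = 607.8 Ω
∠Z = arctan(-595.8/120.0) = -78.61°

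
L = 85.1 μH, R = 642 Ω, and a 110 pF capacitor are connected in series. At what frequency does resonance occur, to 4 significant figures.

ω₀ = 1/√(LC) = 1/√(8.51e-05 × 1.1e-10) = 1.034e+07 rad/s
f₀ = ω₀/(2π) = 1.645 MHz

1.645 MHz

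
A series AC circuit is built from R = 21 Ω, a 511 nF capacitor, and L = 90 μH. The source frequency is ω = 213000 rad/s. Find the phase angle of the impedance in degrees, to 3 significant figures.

X_L = ωL = 19.2 Ω
X_C = 1/(ωC) = 9.19 Ω
Net reactance X = X_L − X_C = 9.98 Ω
Z = 21.0 + j9.98 Ω
|Z| = √(21.0² + 9.98²) = 23.3 Ω
∠Z = arctan(9.98/21.0) = 25.4°

25.4°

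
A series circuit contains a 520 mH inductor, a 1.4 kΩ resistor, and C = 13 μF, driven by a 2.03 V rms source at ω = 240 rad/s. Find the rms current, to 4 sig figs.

1.436 mA

X_L = ωL = 124.8 Ω
X_C = 1/(ωC) = 320.5 Ω
Net reactance X = X_L − X_C = -195.7 Ω
Z = 1400 − j195.7 Ω
|Z| = √(1400² + 195.7²) = 1414 Ω
I = V/|Z| = 2.03/1414 = 1.436 mA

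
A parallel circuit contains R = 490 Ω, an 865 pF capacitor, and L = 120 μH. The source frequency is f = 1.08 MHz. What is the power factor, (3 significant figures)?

0.402

ω = 2πf = 6.786e+06 rad/s
X_L = ωL = 814 Ω
X_C = 1/(ωC) = 170 Ω
Parallel: admittances add. Y = 1/R + 1/(jωL) + jωC
Y = (0.00204 + j0.00464) S
|Y| = 0.00507 S → |Z| = 1/|Y| = 197 Ω, ∠Z = −∠Y = -66.3°
cos φ = cos(-66.3°) = 0.402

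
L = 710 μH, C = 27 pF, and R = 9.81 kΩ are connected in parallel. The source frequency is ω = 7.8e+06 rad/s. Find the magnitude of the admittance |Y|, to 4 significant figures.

X_L = ωL = 5538 Ω
X_C = 1/(ωC) = 4748 Ω
Parallel: admittances add. Y = 1/R + 1/(jωL) + jωC
Y = (0.0001019 + j3.003e-05) S
|Y| = 0.0001063 S → |Z| = 1/|Y| = 9410 Ω, ∠Z = −∠Y = -16.41°

106.3 μS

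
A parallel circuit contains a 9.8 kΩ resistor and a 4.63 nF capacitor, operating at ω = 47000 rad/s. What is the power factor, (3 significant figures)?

0.425

X_C = 1/(ωC) = 4600 Ω
Parallel: admittances add. Y = 1/R + jωC
Y = (0.000102 + j0.000218) S
|Y| = 0.000240 S → |Z| = 1/|Y| = 4160 Ω, ∠Z = −∠Y = -64.9°
cos φ = cos(-64.9°) = 0.425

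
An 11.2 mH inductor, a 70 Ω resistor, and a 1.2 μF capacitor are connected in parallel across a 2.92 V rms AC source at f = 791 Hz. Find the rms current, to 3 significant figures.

ω = 2πf = 4970 rad/s
X_L = ωL = 55.7 Ω
X_C = 1/(ωC) = 168 Ω
Parallel: admittances add. Y = 1/R + 1/(jωL) + jωC
Y = (0.0143 − j0.0120) S
|Y| = 0.0187 S → |Z| = 1/|Y| = 53.6 Ω, ∠Z = −∠Y = 40.0°
I = V/|Z| = 2.92/53.6 = 54.5 mA

54.5 mA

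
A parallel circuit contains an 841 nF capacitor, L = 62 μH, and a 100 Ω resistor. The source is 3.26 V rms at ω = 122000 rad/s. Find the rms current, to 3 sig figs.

102 mA

X_L = ωL = 7.56 Ω
X_C = 1/(ωC) = 9.75 Ω
Parallel: admittances add. Y = 1/R + 1/(jωL) + jωC
Y = (0.0100 − j0.0296) S
|Y| = 0.0312 S → |Z| = 1/|Y| = 32.0 Ω, ∠Z = −∠Y = 71.3°
I = V/|Z| = 3.26/32.0 = 102 mA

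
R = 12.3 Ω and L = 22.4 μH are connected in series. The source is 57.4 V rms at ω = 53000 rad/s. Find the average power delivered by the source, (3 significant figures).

X_L = ωL = 1.19 Ω
Z = 12.3 + j1.19 Ω
|Z| = √(12.3² + 1.19²) = 12.4 Ω
∠Z = arctan(1.19/12.3) = 5.51°
I = V/|Z| = 4.65 A
P = VI cos φ = 57.4 × 4.65 × cos(5.51°) = 265 W

265 W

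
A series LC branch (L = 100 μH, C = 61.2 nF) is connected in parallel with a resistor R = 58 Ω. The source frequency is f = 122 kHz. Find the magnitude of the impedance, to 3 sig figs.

40.0 Ω

ω = 2πf = 766500 rad/s
X_L = ωL = 76.7 Ω
X_C = 1/(ωC) = 21.3 Ω
Branch 1: Z₁ = R = 58.0 Ω
Branch 2 (series LC): Z₂ = j(X_L − X_C) = j55.3 Ω
Parallel: Z = Z₁Z₂/(Z₁+Z₂), |Z| = 40.0 Ω, ∠Z = 46.3°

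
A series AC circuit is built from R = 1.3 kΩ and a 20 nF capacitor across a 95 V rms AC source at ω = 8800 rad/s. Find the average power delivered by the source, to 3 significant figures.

345 mW

X_C = 1/(ωC) = 5680 Ω
Z = 1300 − j5680 Ω
|Z| = √(1300² + 5680²) = 5830 Ω
∠Z = arctan(-5680/1300) = -77.1°
I = V/|Z| = 16.3 mA
P = VI cos φ = 95 × 0.0163 × cos(-77.1°) = 345 mW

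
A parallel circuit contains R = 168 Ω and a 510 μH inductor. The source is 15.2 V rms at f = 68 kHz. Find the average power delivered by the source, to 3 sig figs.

1.38 W

ω = 2πf = 427300 rad/s
X_L = ωL = 218 Ω
Parallel: admittances add. Y = 1/R + 1/(jωL)
Y = (0.00595 − j0.00459) S
|Y| = 0.00752 S → |Z| = 1/|Y| = 133 Ω, ∠Z = −∠Y = 37.6°
I = V/|Z| = 114 mA
P = VI cos φ = 15.2 × 0.114 × cos(37.6°) = 1.38 W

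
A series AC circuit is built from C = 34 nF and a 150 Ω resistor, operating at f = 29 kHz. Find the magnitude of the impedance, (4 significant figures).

220.4 Ω

ω = 2πf = 182200 rad/s
X_C = 1/(ωC) = 161.4 Ω
Z = 150.0 − j161.4 Ω
|Z| = √(150.0² + 161.4²) = 220.4 Ω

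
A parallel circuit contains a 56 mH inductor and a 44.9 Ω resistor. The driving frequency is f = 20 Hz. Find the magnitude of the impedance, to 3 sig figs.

ω = 2πf = 125.7 rad/s
X_L = ωL = 7.04 Ω
Parallel: admittances add. Y = 1/R + 1/(jωL)
Y = (0.0223 − j0.142) S
|Y| = 0.144 S → |Z| = 1/|Y| = 6.95 Ω, ∠Z = −∠Y = 81.1°

6.95 Ω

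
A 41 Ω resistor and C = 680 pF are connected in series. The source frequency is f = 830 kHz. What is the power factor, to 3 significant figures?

0.144

ω = 2πf = 5.215e+06 rad/s
X_C = 1/(ωC) = 282 Ω
Z = 41.0 − j282 Ω
|Z| = √(41.0² + 282²) = 285 Ω
∠Z = arctan(-282/41.0) = -81.7°
cos φ = cos(-81.7°) = 0.144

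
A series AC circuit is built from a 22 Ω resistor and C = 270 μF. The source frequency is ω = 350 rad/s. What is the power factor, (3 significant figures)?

X_C = 1/(ωC) = 10.6 Ω
Z = 22.0 − j10.6 Ω
|Z| = √(22.0² + 10.6²) = 24.4 Ω
∠Z = arctan(-10.6/22.0) = -25.7°
cos φ = cos(-25.7°) = 0.901

0.901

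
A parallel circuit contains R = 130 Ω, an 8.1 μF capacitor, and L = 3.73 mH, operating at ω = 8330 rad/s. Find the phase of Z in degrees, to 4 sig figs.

-77.70°

X_L = ωL = 31.07 Ω
X_C = 1/(ωC) = 14.82 Ω
Parallel: admittances add. Y = 1/R + 1/(jωL) + jωC
Y = (0.007692 + j0.03529) S
|Y| = 0.03612 S → |Z| = 1/|Y| = 27.69 Ω, ∠Z = −∠Y = -77.70°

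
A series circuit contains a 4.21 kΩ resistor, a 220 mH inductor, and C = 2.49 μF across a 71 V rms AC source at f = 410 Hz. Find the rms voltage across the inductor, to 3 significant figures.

ω = 2πf = 2576 rad/s
X_L = ωL = 567 Ω
X_C = 1/(ωC) = 156 Ω
Net reactance X = X_L − X_C = 411 Ω
Z = 4210 + j411 Ω
|Z| = √(4210² + 411²) = 4230 Ω
I = V/|Z| = 16.8 mA
V_L = I·|Z_L| = 0.0168 × 567 = 9.51 V

9.51 V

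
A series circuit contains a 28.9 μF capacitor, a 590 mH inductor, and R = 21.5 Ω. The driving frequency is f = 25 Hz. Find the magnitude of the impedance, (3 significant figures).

129 Ω

ω = 2πf = 157.1 rad/s
X_L = ωL = 92.7 Ω
X_C = 1/(ωC) = 220 Ω
Net reactance X = X_L − X_C = -128 Ω
Z = 21.5 − j128 Ω
|Z| = √(21.5² + 128²) = 129 Ω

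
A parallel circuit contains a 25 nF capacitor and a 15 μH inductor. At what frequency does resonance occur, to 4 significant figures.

ω₀ = 1/√(LC) = 1/√(1.5e-05 × 2.5e-08) = 1.633e+06 rad/s
f₀ = ω₀/(2π) = 259.9 kHz

259.9 kHz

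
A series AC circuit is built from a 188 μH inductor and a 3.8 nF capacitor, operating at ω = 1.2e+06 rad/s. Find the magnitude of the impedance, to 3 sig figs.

6.30 Ω

X_L = ωL = 226 Ω
X_C = 1/(ωC) = 219 Ω
Net reactance X = X_L − X_C = 6.30 Ω
Z = j6.30 Ω
|Z| = √(0² + 6.30²) = 6.30 Ω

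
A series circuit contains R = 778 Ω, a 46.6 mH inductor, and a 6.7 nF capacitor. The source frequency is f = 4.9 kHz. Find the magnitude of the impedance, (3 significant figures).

ω = 2πf = 30790 rad/s
X_L = ωL = 1430 Ω
X_C = 1/(ωC) = 4850 Ω
Net reactance X = X_L − X_C = -3410 Ω
Z = 778 − j3410 Ω
|Z| = √(778² + 3410²) = 3500 Ω

3500 Ω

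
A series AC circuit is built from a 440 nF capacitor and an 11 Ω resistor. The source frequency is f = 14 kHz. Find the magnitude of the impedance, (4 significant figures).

28.08 Ω

ω = 2πf = 87960 rad/s
X_C = 1/(ωC) = 25.84 Ω
Z = 11.00 − j25.84 Ω
|Z| = √(11.00² + 25.84²) = 28.08 Ω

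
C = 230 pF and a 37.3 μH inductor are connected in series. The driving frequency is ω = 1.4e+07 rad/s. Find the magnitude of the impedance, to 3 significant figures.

212 Ω

X_L = ωL = 522 Ω
X_C = 1/(ωC) = 311 Ω
Net reactance X = X_L − X_C = 212 Ω
Z = j212 Ω
|Z| = √(0² + 212²) = 212 Ω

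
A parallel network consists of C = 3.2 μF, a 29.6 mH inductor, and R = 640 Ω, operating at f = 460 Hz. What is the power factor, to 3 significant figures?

ω = 2πf = 2890 rad/s
X_L = ωL = 85.6 Ω
X_C = 1/(ωC) = 108 Ω
Parallel: admittances add. Y = 1/R + 1/(jωL) + jωC
Y = (0.00156 − j0.00244) S
|Y| = 0.00290 S → |Z| = 1/|Y| = 345 Ω, ∠Z = −∠Y = 57.4°
cos φ = cos(57.4°) = 0.539

0.539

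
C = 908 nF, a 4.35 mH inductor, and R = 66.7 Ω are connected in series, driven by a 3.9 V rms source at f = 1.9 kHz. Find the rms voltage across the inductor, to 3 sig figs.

ω = 2πf = 11940 rad/s
X_L = ωL = 51.9 Ω
X_C = 1/(ωC) = 92.3 Ω
Net reactance X = X_L − X_C = -40.3 Ω
Z = 66.7 − j40.3 Ω
|Z| = √(66.7² + 40.3²) = 77.9 Ω
I = V/|Z| = 50.0 mA
V_L = I·|Z_L| = 0.0500 × 51.9 = 2.60 V

2.60 V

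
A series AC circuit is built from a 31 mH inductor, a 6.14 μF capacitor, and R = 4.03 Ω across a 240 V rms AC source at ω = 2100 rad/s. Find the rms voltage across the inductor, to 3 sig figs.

1190 V

X_L = ωL = 65.1 Ω
X_C = 1/(ωC) = 77.6 Ω
Net reactance X = X_L − X_C = -12.5 Ω
Z = 4.03 − j12.5 Ω
|Z| = √(4.03² + 12.5²) = 13.1 Ω
I = V/|Z| = 18.3 A
V_L = I·|Z_L| = 18.3 × 65.1 = 1190 V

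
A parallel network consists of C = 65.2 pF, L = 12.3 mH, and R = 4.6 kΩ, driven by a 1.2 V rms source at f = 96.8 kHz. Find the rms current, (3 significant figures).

ω = 2πf = 608200 rad/s
X_L = ωL = 7480 Ω
X_C = 1/(ωC) = 25200 Ω
Parallel: admittances add. Y = 1/R + 1/(jωL) + jωC
Y = (0.000217 − j9.4e-05) S
|Y| = 0.000237 S → |Z| = 1/|Y| = 4220 Ω, ∠Z = −∠Y = 23.4°
I = V/|Z| = 1.2/4220 = 284 μA

284 μA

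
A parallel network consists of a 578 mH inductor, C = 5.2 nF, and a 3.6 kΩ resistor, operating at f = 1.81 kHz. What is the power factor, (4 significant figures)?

ω = 2πf = 11370 rad/s
X_L = ωL = 6573 Ω
X_C = 1/(ωC) = 16910 Ω
Parallel: admittances add. Y = 1/R + 1/(jωL) + jωC
Y = (0.0002778 − j9.299e-05) S
|Y| = 0.0002929 S → |Z| = 1/|Y| = 3414 Ω, ∠Z = −∠Y = 18.51°
cos φ = cos(18.51°) = 0.9483

0.9483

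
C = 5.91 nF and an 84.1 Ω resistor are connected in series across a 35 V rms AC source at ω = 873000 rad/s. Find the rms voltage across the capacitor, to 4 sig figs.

X_C = 1/(ωC) = 193.8 Ω
Z = 84.10 − j193.8 Ω
|Z| = √(84.10² + 193.8²) = 211.3 Ω
I = V/|Z| = 165.7 mA
V_C = I·|Z_C| = 0.1657 × 193.8 = 32.11 V

32.11 V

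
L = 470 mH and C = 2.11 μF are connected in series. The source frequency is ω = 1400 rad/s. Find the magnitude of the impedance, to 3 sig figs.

319 Ω

X_L = ωL = 658 Ω
X_C = 1/(ωC) = 339 Ω
Net reactance X = X_L − X_C = 319 Ω
Z = j319 Ω
|Z| = √(0² + 319²) = 319 Ω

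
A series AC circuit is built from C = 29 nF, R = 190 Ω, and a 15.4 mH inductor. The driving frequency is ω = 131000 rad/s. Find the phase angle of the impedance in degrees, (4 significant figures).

X_L = ωL = 2017 Ω
X_C = 1/(ωC) = 263.2 Ω
Net reactance X = X_L − X_C = 1754 Ω
Z = 190.0 + j1754 Ω
|Z| = √(190.0² + 1754²) = 1764 Ω
∠Z = arctan(1754/190.0) = 83.82°

83.82°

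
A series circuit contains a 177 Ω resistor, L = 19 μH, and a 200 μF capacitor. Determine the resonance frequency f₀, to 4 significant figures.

ω₀ = 1/√(LC) = 1/√(1.9e-05 × 0.0002) = 16220 rad/s
f₀ = ω₀/(2π) = 2.582 kHz

2.582 kHz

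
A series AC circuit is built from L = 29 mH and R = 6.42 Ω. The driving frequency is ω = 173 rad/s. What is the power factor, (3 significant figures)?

X_L = ωL = 5.02 Ω
Z = 6.42 + j5.02 Ω
|Z| = √(6.42² + 5.02²) = 8.15 Ω
∠Z = arctan(5.02/6.42) = 38.0°
cos φ = cos(38.0°) = 0.788

0.788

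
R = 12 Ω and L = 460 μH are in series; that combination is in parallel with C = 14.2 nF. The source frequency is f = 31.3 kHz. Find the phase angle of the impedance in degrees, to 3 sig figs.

ω = 2πf = 196700 rad/s
X_L = ωL = 90.5 Ω
X_C = 1/(ωC) = 358 Ω
Branch 1 (R+jX_L): Z₁ = 12.0 + j90.5 Ω, |Z₁| = 91.3 Ω
Branch 2 (−jX_C): Z₂ = −j358 Ω
Parallel: Z = Z₁Z₂/(Z₁+Z₂), |Z| = 122 Ω, ∠Z = 79.9°

79.9°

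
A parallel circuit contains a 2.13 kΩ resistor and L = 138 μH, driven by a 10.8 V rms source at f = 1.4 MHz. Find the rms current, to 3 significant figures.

10.2 mA

ω = 2πf = 8.796e+06 rad/s
X_L = ωL = 1210 Ω
Parallel: admittances add. Y = 1/R + 1/(jωL)
Y = (0.000469 − j0.000824) S
|Y| = 0.000948 S → |Z| = 1/|Y| = 1050 Ω, ∠Z = −∠Y = 60.3°
I = V/|Z| = 10.8/1050 = 10.2 mA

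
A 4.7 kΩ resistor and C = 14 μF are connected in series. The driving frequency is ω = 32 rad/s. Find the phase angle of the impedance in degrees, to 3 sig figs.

-25.4°

X_C = 1/(ωC) = 2230 Ω
Z = 4700 − j2230 Ω
|Z| = √(4700² + 2230²) = 5200 Ω
∠Z = arctan(-2230/4700) = -25.4°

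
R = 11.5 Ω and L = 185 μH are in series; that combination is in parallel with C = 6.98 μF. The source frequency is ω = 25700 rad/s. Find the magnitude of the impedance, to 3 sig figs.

6.02 Ω

X_L = ωL = 4.75 Ω
X_C = 1/(ωC) = 5.57 Ω
Branch 1 (R+jX_L): Z₁ = 11.5 + j4.75 Ω, |Z₁| = 12.4 Ω
Branch 2 (−jX_C): Z₂ = −j5.57 Ω
Parallel: Z = Z₁Z₂/(Z₁+Z₂), |Z| = 6.02 Ω, ∠Z = -63.5°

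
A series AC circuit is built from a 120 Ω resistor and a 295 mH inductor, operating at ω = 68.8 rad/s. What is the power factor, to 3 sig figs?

X_L = ωL = 20.3 Ω
Z = 120 + j20.3 Ω
|Z| = √(120² + 20.3²) = 122 Ω
∠Z = arctan(20.3/120) = 9.60°
cos φ = cos(9.60°) = 0.986

0.986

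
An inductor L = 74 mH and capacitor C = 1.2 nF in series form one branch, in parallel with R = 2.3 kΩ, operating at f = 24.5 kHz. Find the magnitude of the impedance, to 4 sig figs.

ω = 2πf = 153900 rad/s
X_L = ωL = 11390 Ω
X_C = 1/(ωC) = 5413 Ω
Branch 1: Z₁ = R = 2300 Ω
Branch 2 (series LC): Z₂ = j(X_L − X_C) = j5978 Ω
Parallel: Z = Z₁Z₂/(Z₁+Z₂), |Z| = 2147 Ω, ∠Z = 21.04°

2147 Ω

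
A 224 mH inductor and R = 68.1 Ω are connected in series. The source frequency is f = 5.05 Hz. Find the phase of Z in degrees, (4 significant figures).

ω = 2πf = 31.73 rad/s
X_L = ωL = 7.108 Ω
Z = 68.10 + j7.108 Ω
|Z| = √(68.10² + 7.108²) = 68.47 Ω
∠Z = arctan(7.108/68.10) = 5.958°

5.958°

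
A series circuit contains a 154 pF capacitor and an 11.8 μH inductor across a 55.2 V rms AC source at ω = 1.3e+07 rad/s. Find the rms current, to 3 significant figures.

X_L = ωL = 153 Ω
X_C = 1/(ωC) = 500 Ω
Net reactance X = X_L − X_C = -346 Ω
Z = − j346 Ω
|Z| = √(0² + 346²) = 346 Ω
I = V/|Z| = 55.2/346 = 159 mA

159 mA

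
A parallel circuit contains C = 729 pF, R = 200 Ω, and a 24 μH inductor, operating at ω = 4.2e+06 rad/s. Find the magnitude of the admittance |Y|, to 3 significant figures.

8.49 mS

X_L = ωL = 101 Ω
X_C = 1/(ωC) = 327 Ω
Parallel: admittances add. Y = 1/R + 1/(jωL) + jωC
Y = (0.00500 − j0.00686) S
|Y| = 0.00849 S → |Z| = 1/|Y| = 118 Ω, ∠Z = −∠Y = 53.9°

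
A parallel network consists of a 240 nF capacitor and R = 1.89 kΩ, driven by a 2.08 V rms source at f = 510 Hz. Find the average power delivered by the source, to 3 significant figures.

2.29 mW

ω = 2πf = 3204 rad/s
X_C = 1/(ωC) = 1300 Ω
Parallel: admittances add. Y = 1/R + jωC
Y = (0.000529 + j0.000769) S
|Y| = 0.000933 S → |Z| = 1/|Y| = 1070 Ω, ∠Z = −∠Y = -55.5°
I = V/|Z| = 1.94 mA
P = VI cos φ = 2.08 × 0.00194 × cos(-55.5°) = 2.29 mW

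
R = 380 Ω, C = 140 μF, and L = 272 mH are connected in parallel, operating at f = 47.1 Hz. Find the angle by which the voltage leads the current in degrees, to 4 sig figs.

-84.82°

ω = 2πf = 295.9 rad/s
X_L = ωL = 80.50 Ω
X_C = 1/(ωC) = 24.14 Ω
Parallel: admittances add. Y = 1/R + 1/(jωL) + jωC
Y = (0.002632 + j0.02901) S
|Y| = 0.02913 S → |Z| = 1/|Y| = 34.33 Ω, ∠Z = −∠Y = -84.82°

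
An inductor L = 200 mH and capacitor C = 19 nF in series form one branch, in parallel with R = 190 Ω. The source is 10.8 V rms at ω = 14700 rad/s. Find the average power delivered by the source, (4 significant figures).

X_L = ωL = 2940 Ω
X_C = 1/(ωC) = 3580 Ω
Branch 1: Z₁ = R = 190.0 Ω
Branch 2 (series LC): Z₂ = j(X_L − X_C) = −j640.4 Ω
Parallel: Z = Z₁Z₂/(Z₁+Z₂), |Z| = 182.2 Ω, ∠Z = -16.53°
I = V/|Z| = 59.29 mA
P = VI cos φ = 10.8 × 0.05929 × cos(-16.53°) = 613.9 mW

613.9 mW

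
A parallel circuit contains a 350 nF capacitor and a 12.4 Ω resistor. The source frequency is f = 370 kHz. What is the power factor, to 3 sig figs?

0.0986

ω = 2πf = 2.325e+06 rad/s
X_C = 1/(ωC) = 1.23 Ω
Parallel: admittances add. Y = 1/R + jωC
Y = (0.0806 + j0.814) S
|Y| = 0.818 S → |Z| = 1/|Y| = 1.22 Ω, ∠Z = −∠Y = -84.3°
cos φ = cos(-84.3°) = 0.0986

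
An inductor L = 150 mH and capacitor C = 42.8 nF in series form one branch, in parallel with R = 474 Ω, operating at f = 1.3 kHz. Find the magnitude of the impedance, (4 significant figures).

ω = 2πf = 8168 rad/s
X_L = ωL = 1225 Ω
X_C = 1/(ωC) = 2860 Ω
Branch 1: Z₁ = R = 474.0 Ω
Branch 2 (series LC): Z₂ = j(X_L − X_C) = −j1635 Ω
Parallel: Z = Z₁Z₂/(Z₁+Z₂), |Z| = 455.3 Ω, ∠Z = -16.17°

455.3 Ω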